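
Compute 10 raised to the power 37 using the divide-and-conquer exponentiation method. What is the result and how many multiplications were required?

Computing 10^37 by squaring (build up from 10^1; each line after the first costs one multiplication):

10^1 = 10
10^2 = (10^1)^2 = 10^2 = 100
10^4 = (10^2)^2 = 100^2 = 10000
10^8 = (10^4)^2 = 10000^2 = 100000000
10^9 = 10 * 10^8 = 10 * 100000000 = 1000000000
10^18 = (10^9)^2 = 1000000000^2 = 1000000000000000000
10^36 = (10^18)^2 = 1000000000000000000^2 = 1000000000000000000000000000000000000
10^37 = 10 * 10^36 = 10 * 1000000000000000000000000000000000000 = 10000000000000000000000000000000000000

Result: 10000000000000000000000000000000000000
Multiplications needed: 7 (7 lines after 10^1)

10^37 = 10000000000000000000000000000000000000. Using exponentiation by squaring, this requires 7 multiplications. The key idea: if the exponent is even, square the half-power; if odd, multiply by the base once.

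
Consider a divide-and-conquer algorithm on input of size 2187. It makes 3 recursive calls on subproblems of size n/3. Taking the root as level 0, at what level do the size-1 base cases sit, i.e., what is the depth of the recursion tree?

For divide and conquer with division factor 3:

Problem sizes at each level:
Level 0: 2187
Level 1: 729
Level 2: 243
Level 3: 81
Level 4: 27
Level 5: 9
Level 6: 3
Level 7: 1

The root is level 0 and the size-1 base case is level 7 (the tree spans levels 0 through 7, i.e. 8 levels counting the root), so the depth is the number of divisions: log_3(2187) = 7

The recursion tree depth is log_3(2187) = 7. At each level, the problem size is divided by 3, so it takes 7 divisions to reduce to a base case of size 1. The algorithm makes 3 recursive calls at each level.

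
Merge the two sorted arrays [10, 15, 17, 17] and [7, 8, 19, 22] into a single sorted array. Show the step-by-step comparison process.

Merging process:

Compare 10 vs 7: take 7 from right. Merged: [7]
Compare 10 vs 8: take 8 from right. Merged: [7, 8]
Compare 10 vs 19: take 10 from left. Merged: [7, 8, 10]
Compare 15 vs 19: take 15 from left. Merged: [7, 8, 10, 15]
Compare 17 vs 19: take 17 from left. Merged: [7, 8, 10, 15, 17]
Compare 17 vs 19: take 17 from left. Merged: [7, 8, 10, 15, 17, 17]
Append remaining from right: [19, 22]. Merged: [7, 8, 10, 15, 17, 17, 19, 22]

Final merged array: [7, 8, 10, 15, 17, 17, 19, 22]
Total comparisons: 6

The merged array is [7, 8, 10, 15, 17, 17, 19, 22], requiring 6 comparisons. The merge step runs in O(n) time where n is the total number of elements.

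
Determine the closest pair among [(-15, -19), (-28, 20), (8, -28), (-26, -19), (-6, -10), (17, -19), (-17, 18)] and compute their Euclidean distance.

Computing all pairwise distances among 7 points:

d((-15, -19), (-28, 20)) = 41.1096
d((-15, -19), (8, -28)) = 24.6982
d((-15, -19), (-26, -19)) = 11.0 <-- minimum
d((-15, -19), (-6, -10)) = 12.7279
d((-15, -19), (17, -19)) = 32.0
d((-15, -19), (-17, 18)) = 37.054
d((-28, 20), (8, -28)) = 60.0
d((-28, 20), (-26, -19)) = 39.0512
d((-28, 20), (-6, -10)) = 37.2022
d((-28, 20), (17, -19)) = 59.5483
d((-28, 20), (-17, 18)) = 11.1803
d((8, -28), (-26, -19)) = 35.171
d((8, -28), (-6, -10)) = 22.8035
d((8, -28), (17, -19)) = 12.7279
d((8, -28), (-17, 18)) = 52.3546
d((-26, -19), (-6, -10)) = 21.9317
d((-26, -19), (17, -19)) = 43.0
d((-26, -19), (-17, 18)) = 38.0789
d((-6, -10), (17, -19)) = 24.6982
d((-6, -10), (-17, 18)) = 30.0832
d((17, -19), (-17, 18)) = 50.2494

Closest pair: (-15, -19) and (-26, -19) with distance 11.0

The closest pair is (-15, -19) and (-26, -19) with Euclidean distance 11.0. For 7 points, brute-force pairwise comparison is shown above. For large n, the divide-and-conquer algorithm (sort by x, recurse on halves, check the dividing strip) achieves O(n log n).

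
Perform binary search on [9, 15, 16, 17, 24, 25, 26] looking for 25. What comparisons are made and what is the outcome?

Binary search for 25 in [9, 15, 16, 17, 24, 25, 26]:

lo=0, hi=6, mid=3, arr[mid]=17 -> 17 < 25, search right half
lo=4, hi=6, mid=5, arr[mid]=25 -> Found target at index 5!

Binary search finds 25 at index 5 after 2 comparisons. The search repeatedly halves the search space by comparing with the middle element.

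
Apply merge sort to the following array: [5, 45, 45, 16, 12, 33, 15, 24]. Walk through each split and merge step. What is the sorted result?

Merge sort trace:

Split: [5, 45, 45, 16, 12, 33, 15, 24] -> [5, 45, 45, 16] and [12, 33, 15, 24]
  Split: [5, 45, 45, 16] -> [5, 45] and [45, 16]
    Split: [5, 45] -> [5] and [45]
    Merge: [5] + [45] -> [5, 45]
    Split: [45, 16] -> [45] and [16]
    Merge: [45] + [16] -> [16, 45]
  Merge: [5, 45] + [16, 45] -> [5, 16, 45, 45]
  Split: [12, 33, 15, 24] -> [12, 33] and [15, 24]
    Split: [12, 33] -> [12] and [33]
    Merge: [12] + [33] -> [12, 33]
    Split: [15, 24] -> [15] and [24]
    Merge: [15] + [24] -> [15, 24]
  Merge: [12, 33] + [15, 24] -> [12, 15, 24, 33]
Merge: [5, 16, 45, 45] + [12, 15, 24, 33] -> [5, 12, 15, 16, 24, 33, 45, 45]

Final sorted array: [5, 12, 15, 16, 24, 33, 45, 45]

The merge sort proceeds by recursively splitting the array and merging sorted halves.
After all merges, the sorted array is [5, 12, 15, 16, 24, 33, 45, 45].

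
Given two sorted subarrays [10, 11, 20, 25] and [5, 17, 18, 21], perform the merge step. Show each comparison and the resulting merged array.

Merging process:

Compare 10 vs 5: take 5 from right. Merged: [5]
Compare 10 vs 17: take 10 from left. Merged: [5, 10]
Compare 11 vs 17: take 11 from left. Merged: [5, 10, 11]
Compare 20 vs 17: take 17 from right. Merged: [5, 10, 11, 17]
Compare 20 vs 18: take 18 from right. Merged: [5, 10, 11, 17, 18]
Compare 20 vs 21: take 20 from left. Merged: [5, 10, 11, 17, 18, 20]
Compare 25 vs 21: take 21 from right. Merged: [5, 10, 11, 17, 18, 20, 21]
Append remaining from left: [25]. Merged: [5, 10, 11, 17, 18, 20, 21, 25]

Final merged array: [5, 10, 11, 17, 18, 20, 21, 25]
Total comparisons: 7

The merged array is [5, 10, 11, 17, 18, 20, 21, 25], requiring 7 comparisons. The merge step runs in O(n) time where n is the total number of elements.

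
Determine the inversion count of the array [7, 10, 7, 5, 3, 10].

Finding inversions in [7, 10, 7, 5, 3, 10]:

(0, 3): arr[0]=7 > arr[3]=5
(0, 4): arr[0]=7 > arr[4]=3
(1, 2): arr[1]=10 > arr[2]=7
(1, 3): arr[1]=10 > arr[3]=5
(1, 4): arr[1]=10 > arr[4]=3
(2, 3): arr[2]=7 > arr[3]=5
(2, 4): arr[2]=7 > arr[4]=3
(3, 4): arr[3]=5 > arr[4]=3

Total inversions: 8

The array has 8 inversion(s): (0,3), (0,4), (1,2), (1,3), (1,4), (2,3), (2,4), (3,4). Each pair (i,j) satisfies i < j and arr[i] > arr[j].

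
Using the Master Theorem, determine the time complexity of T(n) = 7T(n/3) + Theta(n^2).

Master Theorem for T(n) = 7T(n/3) + O(n^2):

a = 7, b = 3, c = 2
log_b(a) = log_3(7) = 1.7712

Case 3: c = 2 > log_3(7) = 1.7712
T(n) = O(n^2) = O(n^2)

For T(n) = 7T(n/3) + O(n^2): log_3(7) = 1.7712. This is Case 3 of the Master Theorem (c > log_b(a), work dominated by root), giving O(n^2).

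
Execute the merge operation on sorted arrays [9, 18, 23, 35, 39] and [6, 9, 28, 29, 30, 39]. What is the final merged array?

Merging process:

Compare 9 vs 6: take 6 from right. Merged: [6]
Compare 9 vs 9: take 9 from left. Merged: [6, 9]
Compare 18 vs 9: take 9 from right. Merged: [6, 9, 9]
Compare 18 vs 28: take 18 from left. Merged: [6, 9, 9, 18]
Compare 23 vs 28: take 23 from left. Merged: [6, 9, 9, 18, 23]
Compare 35 vs 28: take 28 from right. Merged: [6, 9, 9, 18, 23, 28]
Compare 35 vs 29: take 29 from right. Merged: [6, 9, 9, 18, 23, 28, 29]
Compare 35 vs 30: take 30 from right. Merged: [6, 9, 9, 18, 23, 28, 29, 30]
Compare 35 vs 39: take 35 from left. Merged: [6, 9, 9, 18, 23, 28, 29, 30, 35]
Compare 39 vs 39: take 39 from left. Merged: [6, 9, 9, 18, 23, 28, 29, 30, 35, 39]
Append remaining from right: [39]. Merged: [6, 9, 9, 18, 23, 28, 29, 30, 35, 39, 39]

Final merged array: [6, 9, 9, 18, 23, 28, 29, 30, 35, 39, 39]
Total comparisons: 10

The merged array is [6, 9, 9, 18, 23, 28, 29, 30, 35, 39, 39], requiring 10 comparisons. The merge step runs in O(n) time where n is the total number of elements.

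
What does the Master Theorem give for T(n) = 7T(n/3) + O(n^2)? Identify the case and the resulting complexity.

Master Theorem for T(n) = 7T(n/3) + O(n^2):

a = 7, b = 3, c = 2
log_b(a) = log_3(7) = 1.7712

Case 3: c = 2 > log_3(7) = 1.7712
T(n) = O(n^2) = O(n^2)

For T(n) = 7T(n/3) + O(n^2): log_3(7) = 1.7712. This is Case 3 of the Master Theorem (c > log_b(a), work dominated by root), giving O(n^2).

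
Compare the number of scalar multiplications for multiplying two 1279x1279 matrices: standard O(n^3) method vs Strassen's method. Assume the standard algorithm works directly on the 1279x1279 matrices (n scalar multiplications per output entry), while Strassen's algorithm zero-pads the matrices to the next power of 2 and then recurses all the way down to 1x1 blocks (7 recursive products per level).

Matrix multiplication for 1279x1279 matrices:

Strassen's algorithm requires power-of-2 dimensions. Pad 1279x1279 to 2048x2048 (next power of 2).

Standard algorithm: 1279^3 = 2092240639 multiplications
Strassen's algorithm: 7^(log2(2048)) = 7^11 = 1977326743 multiplications
Savings: 2092240639 - 1977326743 = 114913896 multiplications

Standard: 2092240639 multiplications (1279^3). Strassen: 1977326743 multiplications (7^11, after padding to 2048x2048). Strassen reduces 8 recursive multiplications to 7 at each level.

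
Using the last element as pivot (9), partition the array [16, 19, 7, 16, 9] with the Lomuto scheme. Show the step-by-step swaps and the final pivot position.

Lomuto partition with pivot = 9:

Initial array: [16, 19, 7, 16, 9]

arr[0]=16 > 9: no swap
arr[1]=19 > 9: no swap
arr[2]=7 <= 9: swap with position 0, array becomes [7, 19, 16, 16, 9]
arr[3]=16 > 9: no swap

Place pivot at position 1: [7, 9, 16, 16, 19]
Pivot position: 1

After partitioning with pivot 9, the array becomes [7, 9, 16, 16, 19]. The pivot is placed at index 1. All elements to the left of the pivot are <= 9, and all elements to the right are > 9.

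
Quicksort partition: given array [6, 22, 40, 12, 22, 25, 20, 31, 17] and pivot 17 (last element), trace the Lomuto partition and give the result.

Lomuto partition with pivot = 17:

Initial array: [6, 22, 40, 12, 22, 25, 20, 31, 17]

arr[0]=6 <= 17: swap with position 0, array becomes [6, 22, 40, 12, 22, 25, 20, 31, 17]
arr[1]=22 > 17: no swap
arr[2]=40 > 17: no swap
arr[3]=12 <= 17: swap with position 1, array becomes [6, 12, 40, 22, 22, 25, 20, 31, 17]
arr[4]=22 > 17: no swap
arr[5]=25 > 17: no swap
arr[6]=20 > 17: no swap
arr[7]=31 > 17: no swap

Place pivot at position 2: [6, 12, 17, 22, 22, 25, 20, 31, 40]
Pivot position: 2

After partitioning with pivot 17, the array becomes [6, 12, 17, 22, 22, 25, 20, 31, 40]. The pivot is placed at index 2. All elements to the left of the pivot are <= 17, and all elements to the right are > 17.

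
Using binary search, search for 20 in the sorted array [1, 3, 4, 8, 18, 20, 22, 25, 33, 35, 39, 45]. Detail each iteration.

Binary search for 20 in [1, 3, 4, 8, 18, 20, 22, 25, 33, 35, 39, 45]:

lo=0, hi=11, mid=5, arr[mid]=20 -> Found target at index 5!

Binary search finds 20 at index 5 after 1 comparisons. The search repeatedly halves the search space by comparing with the middle element.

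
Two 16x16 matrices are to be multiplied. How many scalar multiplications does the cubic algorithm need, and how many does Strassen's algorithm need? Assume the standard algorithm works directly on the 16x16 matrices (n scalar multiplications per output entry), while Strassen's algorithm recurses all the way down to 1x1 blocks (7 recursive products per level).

Matrix multiplication for 16x16 matrices:

Standard algorithm: 16^3 = 4096 multiplications
Strassen's algorithm: 7^(log2(16)) = 7^4 = 2401 multiplications
Savings: 4096 - 2401 = 1695 multiplications

Standard: 4096 multiplications (16^3). Strassen: 2401 multiplications (7^4). Strassen reduces 8 recursive multiplications to 7 at each level.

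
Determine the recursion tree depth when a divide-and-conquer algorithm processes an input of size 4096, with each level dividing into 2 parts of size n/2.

For divide and conquer with division factor 2:

Problem sizes at each level:
Level 0: 4096
Level 1: 2048
Level 2: 1024
Level 3: 512
Level 4: 256
Level 5: 128
Level 6: 64
Level 7: 32
Level 8: 16
Level 9: 8
Level 10: 4
Level 11: 2
Level 12: 1

The root is level 0 and the size-1 base case is level 12 (the tree spans levels 0 through 12, i.e. 13 levels counting the root), so the depth is the number of divisions: log_2(4096) = 12

The recursion tree depth is log_2(4096) = 12. At each level, the problem size is divided by 2, so it takes 12 divisions to reduce to a base case of size 1. The algorithm makes 2 recursive calls at each level.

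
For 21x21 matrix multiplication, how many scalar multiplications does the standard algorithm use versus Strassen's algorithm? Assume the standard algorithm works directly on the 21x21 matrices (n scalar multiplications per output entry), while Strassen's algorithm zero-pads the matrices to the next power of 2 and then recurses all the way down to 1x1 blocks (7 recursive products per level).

Matrix multiplication for 21x21 matrices:

Strassen's algorithm requires power-of-2 dimensions. Pad 21x21 to 32x32 (next power of 2).

Standard algorithm: 21^3 = 9261 multiplications
Strassen's algorithm: 7^(log2(32)) = 7^5 = 16807 multiplications
Difference: 9261 - 16807 = -7546 (Strassen uses MORE here due to padding overhead — for small or just-over-power-of-2 n, padding can outweigh the per-level savings)

Standard: 9261 multiplications (21^3). Strassen: 16807 multiplications (7^5, after padding to 32x32). Strassen reduces 8 recursive multiplications to 7 at each level.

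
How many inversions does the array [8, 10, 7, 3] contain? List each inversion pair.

Finding inversions in [8, 10, 7, 3]:

(0, 2): arr[0]=8 > arr[2]=7
(0, 3): arr[0]=8 > arr[3]=3
(1, 2): arr[1]=10 > arr[2]=7
(1, 3): arr[1]=10 > arr[3]=3
(2, 3): arr[2]=7 > arr[3]=3

Total inversions: 5

The array has 5 inversion(s): (0,2), (0,3), (1,2), (1,3), (2,3). Each pair (i,j) satisfies i < j and arr[i] > arr[j].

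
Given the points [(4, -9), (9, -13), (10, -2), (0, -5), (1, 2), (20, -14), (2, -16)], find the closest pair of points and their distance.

Computing all pairwise distances among 7 points:

d((4, -9), (9, -13)) = 6.4031
d((4, -9), (10, -2)) = 9.2195
d((4, -9), (0, -5)) = 5.6569 <-- minimum
d((4, -9), (1, 2)) = 11.4018
d((4, -9), (20, -14)) = 16.7631
d((4, -9), (2, -16)) = 7.2801
d((9, -13), (10, -2)) = 11.0454
d((9, -13), (0, -5)) = 12.0416
d((9, -13), (1, 2)) = 17.0
d((9, -13), (20, -14)) = 11.0454
d((9, -13), (2, -16)) = 7.6158
d((10, -2), (0, -5)) = 10.4403
d((10, -2), (1, 2)) = 9.8489
d((10, -2), (20, -14)) = 15.6205
d((10, -2), (2, -16)) = 16.1245
d((0, -5), (1, 2)) = 7.0711
d((0, -5), (20, -14)) = 21.9317
d((0, -5), (2, -16)) = 11.1803
d((1, 2), (20, -14)) = 24.8395
d((1, 2), (2, -16)) = 18.0278
d((20, -14), (2, -16)) = 18.1108

Closest pair: (4, -9) and (0, -5) with distance 5.6569

The closest pair is (4, -9) and (0, -5) with Euclidean distance 5.6569. For 7 points, brute-force pairwise comparison is shown above. For large n, the divide-and-conquer algorithm (sort by x, recurse on halves, check the dividing strip) achieves O(n log n).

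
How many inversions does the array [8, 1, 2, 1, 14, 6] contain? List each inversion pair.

Finding inversions in [8, 1, 2, 1, 14, 6]:

(0, 1): arr[0]=8 > arr[1]=1
(0, 2): arr[0]=8 > arr[2]=2
(0, 3): arr[0]=8 > arr[3]=1
(0, 5): arr[0]=8 > arr[5]=6
(2, 3): arr[2]=2 > arr[3]=1
(4, 5): arr[4]=14 > arr[5]=6

Total inversions: 6

The array has 6 inversion(s): (0,1), (0,2), (0,3), (0,5), (2,3), (4,5). Each pair (i,j) satisfies i < j and arr[i] > arr[j].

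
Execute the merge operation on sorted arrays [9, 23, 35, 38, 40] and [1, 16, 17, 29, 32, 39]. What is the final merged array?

Merging process:

Compare 9 vs 1: take 1 from right. Merged: [1]
Compare 9 vs 16: take 9 from left. Merged: [1, 9]
Compare 23 vs 16: take 16 from right. Merged: [1, 9, 16]
Compare 23 vs 17: take 17 from right. Merged: [1, 9, 16, 17]
Compare 23 vs 29: take 23 from left. Merged: [1, 9, 16, 17, 23]
Compare 35 vs 29: take 29 from right. Merged: [1, 9, 16, 17, 23, 29]
Compare 35 vs 32: take 32 from right. Merged: [1, 9, 16, 17, 23, 29, 32]
Compare 35 vs 39: take 35 from left. Merged: [1, 9, 16, 17, 23, 29, 32, 35]
Compare 38 vs 39: take 38 from left. Merged: [1, 9, 16, 17, 23, 29, 32, 35, 38]
Compare 40 vs 39: take 39 from right. Merged: [1, 9, 16, 17, 23, 29, 32, 35, 38, 39]
Append remaining from left: [40]. Merged: [1, 9, 16, 17, 23, 29, 32, 35, 38, 39, 40]

Final merged array: [1, 9, 16, 17, 23, 29, 32, 35, 38, 39, 40]
Total comparisons: 10

The merged array is [1, 9, 16, 17, 23, 29, 32, 35, 38, 39, 40], requiring 10 comparisons. The merge step runs in O(n) time where n is the total number of elements.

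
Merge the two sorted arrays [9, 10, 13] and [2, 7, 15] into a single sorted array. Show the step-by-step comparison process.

Merging process:

Compare 9 vs 2: take 2 from right. Merged: [2]
Compare 9 vs 7: take 7 from right. Merged: [2, 7]
Compare 9 vs 15: take 9 from left. Merged: [2, 7, 9]
Compare 10 vs 15: take 10 from left. Merged: [2, 7, 9, 10]
Compare 13 vs 15: take 13 from left. Merged: [2, 7, 9, 10, 13]
Append remaining from right: [15]. Merged: [2, 7, 9, 10, 13, 15]

Final merged array: [2, 7, 9, 10, 13, 15]
Total comparisons: 5

The merged array is [2, 7, 9, 10, 13, 15], requiring 5 comparisons. The merge step runs in O(n) time where n is the total number of elements.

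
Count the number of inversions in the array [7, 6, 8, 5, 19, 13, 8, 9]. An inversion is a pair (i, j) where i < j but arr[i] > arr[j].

Finding inversions in [7, 6, 8, 5, 19, 13, 8, 9]:

(0, 1): arr[0]=7 > arr[1]=6
(0, 3): arr[0]=7 > arr[3]=5
(1, 3): arr[1]=6 > arr[3]=5
(2, 3): arr[2]=8 > arr[3]=5
(4, 5): arr[4]=19 > arr[5]=13
(4, 6): arr[4]=19 > arr[6]=8
(4, 7): arr[4]=19 > arr[7]=9
(5, 6): arr[5]=13 > arr[6]=8
(5, 7): arr[5]=13 > arr[7]=9

Total inversions: 9

The array has 9 inversion(s): (0,1), (0,3), (1,3), (2,3), (4,5), (4,6), (4,7), (5,6), (5,7). Each pair (i,j) satisfies i < j and arr[i] > arr[j].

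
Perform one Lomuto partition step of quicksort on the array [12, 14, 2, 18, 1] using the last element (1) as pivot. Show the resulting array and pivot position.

Lomuto partition with pivot = 1:

Initial array: [12, 14, 2, 18, 1]

arr[0]=12 > 1: no swap
arr[1]=14 > 1: no swap
arr[2]=2 > 1: no swap
arr[3]=18 > 1: no swap

Place pivot at position 0: [1, 14, 2, 18, 12]
Pivot position: 0

After partitioning with pivot 1, the array becomes [1, 14, 2, 18, 12]. The pivot is placed at index 0. All elements to the left of the pivot are <= 1, and all elements to the right are > 1.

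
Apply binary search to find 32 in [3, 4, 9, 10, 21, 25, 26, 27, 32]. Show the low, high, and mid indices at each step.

Binary search for 32 in [3, 4, 9, 10, 21, 25, 26, 27, 32]:

lo=0, hi=8, mid=4, arr[mid]=21 -> 21 < 32, search right half
lo=5, hi=8, mid=6, arr[mid]=26 -> 26 < 32, search right half
lo=7, hi=8, mid=7, arr[mid]=27 -> 27 < 32, search right half
lo=8, hi=8, mid=8, arr[mid]=32 -> Found target at index 8!

Binary search finds 32 at index 8 after 4 comparisons. The search repeatedly halves the search space by comparing with the middle element.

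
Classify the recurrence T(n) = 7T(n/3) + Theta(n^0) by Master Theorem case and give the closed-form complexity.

Master Theorem for T(n) = 7T(n/3) + O(n^0):

a = 7, b = 3, c = 0
log_b(a) = log_3(7) = 1.7712

Case 1: c = 0 < log_3(7) = 1.7712
T(n) = O(n^(log_3 7))

For T(n) = 7T(n/3) + O(n^0): log_3(7) = 1.7712. This is Case 1 of the Master Theorem (c < log_b(a), work dominated by leaves), giving O(n^(log_3 7)).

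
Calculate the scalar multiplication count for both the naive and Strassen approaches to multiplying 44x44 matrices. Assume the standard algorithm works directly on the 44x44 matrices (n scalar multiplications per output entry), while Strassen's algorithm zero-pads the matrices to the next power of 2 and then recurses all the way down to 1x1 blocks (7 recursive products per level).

Matrix multiplication for 44x44 matrices:

Strassen's algorithm requires power-of-2 dimensions. Pad 44x44 to 64x64 (next power of 2).

Standard algorithm: 44^3 = 85184 multiplications
Strassen's algorithm: 7^(log2(64)) = 7^6 = 117649 multiplications
Difference: 85184 - 117649 = -32465 (Strassen uses MORE here due to padding overhead — for small or just-over-power-of-2 n, padding can outweigh the per-level savings)

Standard: 85184 multiplications (44^3). Strassen: 117649 multiplications (7^6, after padding to 64x64). Strassen reduces 8 recursive multiplications to 7 at each level.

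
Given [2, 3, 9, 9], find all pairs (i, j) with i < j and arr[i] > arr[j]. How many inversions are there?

Finding inversions in [2, 3, 9, 9]:


Total inversions: 0

The array has 0 inversions. It is already sorted.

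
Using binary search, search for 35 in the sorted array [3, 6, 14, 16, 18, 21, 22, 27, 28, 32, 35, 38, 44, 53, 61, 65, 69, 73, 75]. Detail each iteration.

Binary search for 35 in [3, 6, 14, 16, 18, 21, 22, 27, 28, 32, 35, 38, 44, 53, 61, 65, 69, 73, 75]:

lo=0, hi=18, mid=9, arr[mid]=32 -> 32 < 35, search right half
lo=10, hi=18, mid=14, arr[mid]=61 -> 61 > 35, search left half
lo=10, hi=13, mid=11, arr[mid]=38 -> 38 > 35, search left half
lo=10, hi=10, mid=10, arr[mid]=35 -> Found target at index 10!

Binary search finds 35 at index 10 after 4 comparisons. The search repeatedly halves the search space by comparing with the middle element.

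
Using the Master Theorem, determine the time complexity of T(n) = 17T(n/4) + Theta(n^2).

Master Theorem for T(n) = 17T(n/4) + O(n^2):

a = 17, b = 4, c = 2
log_b(a) = log_4(17) = 2.0437

Case 1: c = 2 < log_4(17) = 2.0437
T(n) = O(n^(log_4 17))

For T(n) = 17T(n/4) + O(n^2): log_4(17) = 2.0437. This is Case 1 of the Master Theorem (c < log_b(a), work dominated by leaves), giving O(n^(log_4 17)).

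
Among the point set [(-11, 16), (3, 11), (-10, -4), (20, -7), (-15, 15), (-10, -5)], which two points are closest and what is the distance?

Computing all pairwise distances among 6 points:

d((-11, 16), (3, 11)) = 14.8661
d((-11, 16), (-10, -4)) = 20.025
d((-11, 16), (20, -7)) = 38.6005
d((-11, 16), (-15, 15)) = 4.1231
d((-11, 16), (-10, -5)) = 21.0238
d((3, 11), (-10, -4)) = 19.8494
d((3, 11), (20, -7)) = 24.7588
d((3, 11), (-15, 15)) = 18.4391
d((3, 11), (-10, -5)) = 20.6155
d((-10, -4), (20, -7)) = 30.1496
d((-10, -4), (-15, 15)) = 19.6469
d((-10, -4), (-10, -5)) = 1.0 <-- minimum
d((20, -7), (-15, 15)) = 41.3401
d((20, -7), (-10, -5)) = 30.0666
d((-15, 15), (-10, -5)) = 20.6155

Closest pair: (-10, -4) and (-10, -5) with distance 1.0

The closest pair is (-10, -4) and (-10, -5) with Euclidean distance 1.0. For 6 points, brute-force pairwise comparison is shown above. For large n, the divide-and-conquer algorithm (sort by x, recurse on halves, check the dividing strip) achieves O(n log n).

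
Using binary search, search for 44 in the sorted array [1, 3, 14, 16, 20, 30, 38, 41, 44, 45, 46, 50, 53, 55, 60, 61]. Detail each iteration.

Binary search for 44 in [1, 3, 14, 16, 20, 30, 38, 41, 44, 45, 46, 50, 53, 55, 60, 61]:

lo=0, hi=15, mid=7, arr[mid]=41 -> 41 < 44, search right half
lo=8, hi=15, mid=11, arr[mid]=50 -> 50 > 44, search left half
lo=8, hi=10, mid=9, arr[mid]=45 -> 45 > 44, search left half
lo=8, hi=8, mid=8, arr[mid]=44 -> Found target at index 8!

Binary search finds 44 at index 8 after 4 comparisons. The search repeatedly halves the search space by comparing with the middle element.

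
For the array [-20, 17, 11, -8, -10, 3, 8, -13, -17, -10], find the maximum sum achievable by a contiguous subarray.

Using Kadane's algorithm on [-20, 17, 11, -8, -10, 3, 8, -13, -17, -10]:

Scanning through the array:
Position 1 (value 17): max_ending_here = 17, max_so_far = 17
Position 2 (value 11): max_ending_here = 28, max_so_far = 28
Position 3 (value -8): max_ending_here = 20, max_so_far = 28
Position 4 (value -10): max_ending_here = 10, max_so_far = 28
Position 5 (value 3): max_ending_here = 13, max_so_far = 28
Position 6 (value 8): max_ending_here = 21, max_so_far = 28
Position 7 (value -13): max_ending_here = 8, max_so_far = 28
Position 8 (value -17): max_ending_here = -9, max_so_far = 28
Position 9 (value -10): max_ending_here = -10, max_so_far = 28

Maximum subarray: [17, 11]
Maximum sum: 28

The maximum subarray is [17, 11] with sum 28. This subarray runs from index 1 to index 2.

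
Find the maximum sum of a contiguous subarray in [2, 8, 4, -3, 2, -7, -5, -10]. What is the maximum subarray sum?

Using Kadane's algorithm on [2, 8, 4, -3, 2, -7, -5, -10]:

Scanning through the array:
Position 1 (value 8): max_ending_here = 10, max_so_far = 10
Position 2 (value 4): max_ending_here = 14, max_so_far = 14
Position 3 (value -3): max_ending_here = 11, max_so_far = 14
Position 4 (value 2): max_ending_here = 13, max_so_far = 14
Position 5 (value -7): max_ending_here = 6, max_so_far = 14
Position 6 (value -5): max_ending_here = 1, max_so_far = 14
Position 7 (value -10): max_ending_here = -9, max_so_far = 14

Maximum subarray: [2, 8, 4]
Maximum sum: 14

The maximum subarray is [2, 8, 4] with sum 14. This subarray runs from index 0 to index 2.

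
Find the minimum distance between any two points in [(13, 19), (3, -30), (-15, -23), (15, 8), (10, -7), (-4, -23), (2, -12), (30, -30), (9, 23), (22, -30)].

Computing all pairwise distances among 10 points:

d((13, 19), (3, -30)) = 50.01
d((13, 19), (-15, -23)) = 50.4777
d((13, 19), (15, 8)) = 11.1803
d((13, 19), (10, -7)) = 26.1725
d((13, 19), (-4, -23)) = 45.31
d((13, 19), (2, -12)) = 32.8938
d((13, 19), (30, -30)) = 51.8652
d((13, 19), (9, 23)) = 5.6569 <-- minimum
d((13, 19), (22, -30)) = 49.8197
d((3, -30), (-15, -23)) = 19.3132
d((3, -30), (15, 8)) = 39.8497
d((3, -30), (10, -7)) = 24.0416
d((3, -30), (-4, -23)) = 9.8995
d((3, -30), (2, -12)) = 18.0278
d((3, -30), (30, -30)) = 27.0
d((3, -30), (9, 23)) = 53.3385
d((3, -30), (22, -30)) = 19.0
d((-15, -23), (15, 8)) = 43.1393
d((-15, -23), (10, -7)) = 29.6816
d((-15, -23), (-4, -23)) = 11.0
d((-15, -23), (2, -12)) = 20.2485
d((-15, -23), (30, -30)) = 45.5412
d((-15, -23), (9, 23)) = 51.8845
d((-15, -23), (22, -30)) = 37.6563
d((15, 8), (10, -7)) = 15.8114
d((15, 8), (-4, -23)) = 36.3593
d((15, 8), (2, -12)) = 23.8537
d((15, 8), (30, -30)) = 40.8534
d((15, 8), (9, 23)) = 16.1555
d((15, 8), (22, -30)) = 38.6394
d((10, -7), (-4, -23)) = 21.2603
d((10, -7), (2, -12)) = 9.434
d((10, -7), (30, -30)) = 30.4795
d((10, -7), (9, 23)) = 30.0167
d((10, -7), (22, -30)) = 25.9422
d((-4, -23), (2, -12)) = 12.53
d((-4, -23), (30, -30)) = 34.7131
d((-4, -23), (9, 23)) = 47.8017
d((-4, -23), (22, -30)) = 26.9258
d((2, -12), (30, -30)) = 33.2866
d((2, -12), (9, 23)) = 35.6931
d((2, -12), (22, -30)) = 26.9072
d((30, -30), (9, 23)) = 57.0088
d((30, -30), (22, -30)) = 8.0
d((9, 23), (22, -30)) = 54.5711

Closest pair: (13, 19) and (9, 23) with distance 5.6569

The closest pair is (13, 19) and (9, 23) with Euclidean distance 5.6569. For 10 points, brute-force pairwise comparison is shown above. For large n, the divide-and-conquer algorithm (sort by x, recurse on halves, check the dividing strip) achieves O(n log n).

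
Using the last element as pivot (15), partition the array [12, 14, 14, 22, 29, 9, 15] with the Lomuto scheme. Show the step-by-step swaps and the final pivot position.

Lomuto partition with pivot = 15:

Initial array: [12, 14, 14, 22, 29, 9, 15]

arr[0]=12 <= 15: swap with position 0, array becomes [12, 14, 14, 22, 29, 9, 15]
arr[1]=14 <= 15: swap with position 1, array becomes [12, 14, 14, 22, 29, 9, 15]
arr[2]=14 <= 15: swap with position 2, array becomes [12, 14, 14, 22, 29, 9, 15]
arr[3]=22 > 15: no swap
arr[4]=29 > 15: no swap
arr[5]=9 <= 15: swap with position 3, array becomes [12, 14, 14, 9, 29, 22, 15]

Place pivot at position 4: [12, 14, 14, 9, 15, 22, 29]
Pivot position: 4

After partitioning with pivot 15, the array becomes [12, 14, 14, 9, 15, 22, 29]. The pivot is placed at index 4. All elements to the left of the pivot are <= 15, and all elements to the right are > 15.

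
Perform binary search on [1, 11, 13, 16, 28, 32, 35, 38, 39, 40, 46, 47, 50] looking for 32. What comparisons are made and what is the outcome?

Binary search for 32 in [1, 11, 13, 16, 28, 32, 35, 38, 39, 40, 46, 47, 50]:

lo=0, hi=12, mid=6, arr[mid]=35 -> 35 > 32, search left half
lo=0, hi=5, mid=2, arr[mid]=13 -> 13 < 32, search right half
lo=3, hi=5, mid=4, arr[mid]=28 -> 28 < 32, search right half
lo=5, hi=5, mid=5, arr[mid]=32 -> Found target at index 5!

Binary search finds 32 at index 5 after 4 comparisons. The search repeatedly halves the search space by comparing with the middle element.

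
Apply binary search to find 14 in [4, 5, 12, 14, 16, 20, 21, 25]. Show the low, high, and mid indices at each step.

Binary search for 14 in [4, 5, 12, 14, 16, 20, 21, 25]:

lo=0, hi=7, mid=3, arr[mid]=14 -> Found target at index 3!

Binary search finds 14 at index 3 after 1 comparisons. The search repeatedly halves the search space by comparing with the middle element.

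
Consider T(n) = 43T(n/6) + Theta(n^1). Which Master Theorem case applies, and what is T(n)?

Master Theorem for T(n) = 43T(n/6) + O(n^1):

a = 43, b = 6, c = 1
log_b(a) = log_6(43) = 2.0992

Case 1: c = 1 < log_6(43) = 2.0992
T(n) = O(n^(log_6 43))

For T(n) = 43T(n/6) + O(n^1): log_6(43) = 2.0992. This is Case 1 of the Master Theorem (c < log_b(a), work dominated by leaves), giving O(n^(log_6 43)).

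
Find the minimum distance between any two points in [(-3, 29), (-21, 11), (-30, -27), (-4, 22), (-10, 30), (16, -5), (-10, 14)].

Computing all pairwise distances among 7 points:

d((-3, 29), (-21, 11)) = 25.4558
d((-3, 29), (-30, -27)) = 62.1691
d((-3, 29), (-4, 22)) = 7.0711 <-- minimum
d((-3, 29), (-10, 30)) = 7.0711 <-- minimum
d((-3, 29), (16, -5)) = 38.9487
d((-3, 29), (-10, 14)) = 16.5529
d((-21, 11), (-30, -27)) = 39.0512
d((-21, 11), (-4, 22)) = 20.2485
d((-21, 11), (-10, 30)) = 21.9545
d((-21, 11), (16, -5)) = 40.3113
d((-21, 11), (-10, 14)) = 11.4018
d((-30, -27), (-4, 22)) = 55.4707
d((-30, -27), (-10, 30)) = 60.407
d((-30, -27), (16, -5)) = 50.9902
d((-30, -27), (-10, 14)) = 45.618
d((-4, 22), (-10, 30)) = 10.0
d((-4, 22), (16, -5)) = 33.6006
d((-4, 22), (-10, 14)) = 10.0
d((-10, 30), (16, -5)) = 43.6005
d((-10, 30), (-10, 14)) = 16.0
d((16, -5), (-10, 14)) = 32.2025

Minimum distance: 7.0711 (tie among 2 pairs: (-3, 29) and (-4, 22); (-3, 29) and (-10, 30))

The minimum Euclidean distance is 7.0711. There is a tie: 2 pairs achieve this minimum — (-3, 29) and (-4, 22); (-3, 29) and (-10, 30). Any of these is a valid closest pair. For 7 points, brute-force pairwise comparison is shown above. For large n, the divide-and-conquer algorithm (sort by x, recurse on halves, check the dividing strip) achieves O(n log n).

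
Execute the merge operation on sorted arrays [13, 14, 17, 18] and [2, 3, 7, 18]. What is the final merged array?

Merging process:

Compare 13 vs 2: take 2 from right. Merged: [2]
Compare 13 vs 3: take 3 from right. Merged: [2, 3]
Compare 13 vs 7: take 7 from right. Merged: [2, 3, 7]
Compare 13 vs 18: take 13 from left. Merged: [2, 3, 7, 13]
Compare 14 vs 18: take 14 from left. Merged: [2, 3, 7, 13, 14]
Compare 17 vs 18: take 17 from left. Merged: [2, 3, 7, 13, 14, 17]
Compare 18 vs 18: take 18 from left. Merged: [2, 3, 7, 13, 14, 17, 18]
Append remaining from right: [18]. Merged: [2, 3, 7, 13, 14, 17, 18, 18]

Final merged array: [2, 3, 7, 13, 14, 17, 18, 18]
Total comparisons: 7

The merged array is [2, 3, 7, 13, 14, 17, 18, 18], requiring 7 comparisons. The merge step runs in O(n) time where n is the total number of elements.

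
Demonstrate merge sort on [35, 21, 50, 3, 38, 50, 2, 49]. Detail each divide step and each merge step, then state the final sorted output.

Merge sort trace:

Split: [35, 21, 50, 3, 38, 50, 2, 49] -> [35, 21, 50, 3] and [38, 50, 2, 49]
  Split: [35, 21, 50, 3] -> [35, 21] and [50, 3]
    Split: [35, 21] -> [35] and [21]
    Merge: [35] + [21] -> [21, 35]
    Split: [50, 3] -> [50] and [3]
    Merge: [50] + [3] -> [3, 50]
  Merge: [21, 35] + [3, 50] -> [3, 21, 35, 50]
  Split: [38, 50, 2, 49] -> [38, 50] and [2, 49]
    Split: [38, 50] -> [38] and [50]
    Merge: [38] + [50] -> [38, 50]
    Split: [2, 49] -> [2] and [49]
    Merge: [2] + [49] -> [2, 49]
  Merge: [38, 50] + [2, 49] -> [2, 38, 49, 50]
Merge: [3, 21, 35, 50] + [2, 38, 49, 50] -> [2, 3, 21, 35, 38, 49, 50, 50]

Final sorted array: [2, 3, 21, 35, 38, 49, 50, 50]

The merge sort proceeds by recursively splitting the array and merging sorted halves.
After all merges, the sorted array is [2, 3, 21, 35, 38, 49, 50, 50].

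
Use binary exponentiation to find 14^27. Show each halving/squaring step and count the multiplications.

Computing 14^27 by squaring (build up from 14^1; each line after the first costs one multiplication):

14^1 = 14
14^2 = (14^1)^2 = 14^2 = 196
14^3 = 14 * 14^2 = 14 * 196 = 2744
14^6 = (14^3)^2 = 2744^2 = 7529536
14^12 = (14^6)^2 = 7529536^2 = 56693912375296
14^13 = 14 * 14^12 = 14 * 56693912375296 = 793714773254144
14^26 = (14^13)^2 = 793714773254144^2 = 629983141281877223603213172736
14^27 = 14 * 14^26 = 14 * 629983141281877223603213172736 = 8819763977946281130444984418304

Result: 8819763977946281130444984418304
Multiplications needed: 7 (7 lines after 14^1)

14^27 = 8819763977946281130444984418304. Using exponentiation by squaring, this requires 7 multiplications. The key idea: if the exponent is even, square the half-power; if odd, multiply by the base once.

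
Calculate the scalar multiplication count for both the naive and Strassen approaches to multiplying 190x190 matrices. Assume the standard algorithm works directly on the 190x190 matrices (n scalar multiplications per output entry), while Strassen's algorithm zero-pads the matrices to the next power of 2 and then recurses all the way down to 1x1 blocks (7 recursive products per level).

Matrix multiplication for 190x190 matrices:

Strassen's algorithm requires power-of-2 dimensions. Pad 190x190 to 256x256 (next power of 2).

Standard algorithm: 190^3 = 6859000 multiplications
Strassen's algorithm: 7^(log2(256)) = 7^8 = 5764801 multiplications
Savings: 6859000 - 5764801 = 1094199 multiplications

Standard: 6859000 multiplications (190^3). Strassen: 5764801 multiplications (7^8, after padding to 256x256). Strassen reduces 8 recursive multiplications to 7 at each level.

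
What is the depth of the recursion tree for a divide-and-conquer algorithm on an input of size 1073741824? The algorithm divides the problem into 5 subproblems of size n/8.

For divide and conquer with division factor 8:

Problem sizes at each level:
Level 0: 1073741824
Level 1: 134217728
Level 2: 16777216
Level 3: 2097152
Level 4: 262144
Level 5: 32768
Level 6: 4096
Level 7: 512
Level 8: 64
Level 9: 8
Level 10: 1

The root is level 0 and the size-1 base case is level 10 (the tree spans levels 0 through 10, i.e. 11 levels counting the root), so the depth is the number of divisions: log_8(1073741824) = 10

The recursion tree depth is log_8(1073741824) = 10. At each level, the problem size is divided by 8, so it takes 10 divisions to reduce to a base case of size 1. The algorithm makes 5 recursive calls at each level.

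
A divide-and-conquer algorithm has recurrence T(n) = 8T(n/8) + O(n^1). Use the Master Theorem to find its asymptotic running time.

Master Theorem for T(n) = 8T(n/8) + O(n^1):

a = 8, b = 8, c = 1
log_b(a) = log_8(8) = 1.0000

Case 2: c = 1 = log_8(8) = 1.0000
T(n) = O(n^1 log n) = O(n log n)

For T(n) = 8T(n/8) + O(n^1): log_8(8) = 1.0000. This is Case 2 of the Master Theorem (c = log_b(a), equal work at all levels), giving O(n log n).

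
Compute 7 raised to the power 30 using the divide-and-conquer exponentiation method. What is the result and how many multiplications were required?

Computing 7^30 by squaring (build up from 7^1; each line after the first costs one multiplication):

7^1 = 7
7^2 = (7^1)^2 = 7^2 = 49
7^3 = 7 * 7^2 = 7 * 49 = 343
7^6 = (7^3)^2 = 343^2 = 117649
7^7 = 7 * 7^6 = 7 * 117649 = 823543
7^14 = (7^7)^2 = 823543^2 = 678223072849
7^15 = 7 * 7^14 = 7 * 678223072849 = 4747561509943
7^30 = (7^15)^2 = 4747561509943^2 = 22539340290692258087863249

Result: 22539340290692258087863249
Multiplications needed: 7 (7 lines after 7^1)

7^30 = 22539340290692258087863249. Using exponentiation by squaring, this requires 7 multiplications. The key idea: if the exponent is even, square the half-power; if odd, multiply by the base once.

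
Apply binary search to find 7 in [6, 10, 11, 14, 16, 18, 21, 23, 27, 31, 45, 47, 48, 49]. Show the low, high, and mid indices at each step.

Binary search for 7 in [6, 10, 11, 14, 16, 18, 21, 23, 27, 31, 45, 47, 48, 49]:

lo=0, hi=13, mid=6, arr[mid]=21 -> 21 > 7, search left half
lo=0, hi=5, mid=2, arr[mid]=11 -> 11 > 7, search left half
lo=0, hi=1, mid=0, arr[mid]=6 -> 6 < 7, search right half
lo=1, hi=1, mid=1, arr[mid]=10 -> 10 > 7, search left half
lo=1 > hi=0, target 7 not found

Binary search determines that 7 is not in the array after 4 comparisons. The search space was exhausted without finding the target.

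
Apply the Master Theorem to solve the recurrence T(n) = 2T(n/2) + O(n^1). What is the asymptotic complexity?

Master Theorem for T(n) = 2T(n/2) + O(n^1):

a = 2, b = 2, c = 1
log_b(a) = log_2(2) = 1.0000

Case 2: c = 1 = log_2(2) = 1.0000
T(n) = O(n^1 log n) = O(n log n)

For T(n) = 2T(n/2) + O(n^1): log_2(2) = 1.0000. This is Case 2 of the Master Theorem (c = log_b(a), equal work at all levels), giving O(n log n).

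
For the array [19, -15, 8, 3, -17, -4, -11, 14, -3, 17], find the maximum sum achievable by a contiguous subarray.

Using Kadane's algorithm on [19, -15, 8, 3, -17, -4, -11, 14, -3, 17]:

Scanning through the array:
Position 1 (value -15): max_ending_here = 4, max_so_far = 19
Position 2 (value 8): max_ending_here = 12, max_so_far = 19
Position 3 (value 3): max_ending_here = 15, max_so_far = 19
Position 4 (value -17): max_ending_here = -2, max_so_far = 19
Position 5 (value -4): max_ending_here = -4, max_so_far = 19
Position 6 (value -11): max_ending_here = -11, max_so_far = 19
Position 7 (value 14): max_ending_here = 14, max_so_far = 19
Position 8 (value -3): max_ending_here = 11, max_so_far = 19
Position 9 (value 17): max_ending_here = 28, max_so_far = 28

Maximum subarray: [14, -3, 17]
Maximum sum: 28

The maximum subarray is [14, -3, 17] with sum 28. This subarray runs from index 7 to index 9.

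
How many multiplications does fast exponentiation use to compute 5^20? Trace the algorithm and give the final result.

Computing 5^20 by squaring (build up from 5^1; each line after the first costs one multiplication):

5^1 = 5
5^2 = (5^1)^2 = 5^2 = 25
5^4 = (5^2)^2 = 25^2 = 625
5^5 = 5 * 5^4 = 5 * 625 = 3125
5^10 = (5^5)^2 = 3125^2 = 9765625
5^20 = (5^10)^2 = 9765625^2 = 95367431640625

Result: 95367431640625
Multiplications needed: 5 (5 lines after 5^1)

5^20 = 95367431640625. Using exponentiation by squaring, this requires 5 multiplications. The key idea: if the exponent is even, square the half-power; if odd, multiply by the base once.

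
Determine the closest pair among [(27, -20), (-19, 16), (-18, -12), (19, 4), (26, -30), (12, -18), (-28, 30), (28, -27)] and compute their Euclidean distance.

Computing all pairwise distances among 8 points:

d((27, -20), (-19, 16)) = 58.4123
d((27, -20), (-18, -12)) = 45.7056
d((27, -20), (19, 4)) = 25.2982
d((27, -20), (26, -30)) = 10.0499
d((27, -20), (12, -18)) = 15.1327
d((27, -20), (-28, 30)) = 74.3303
d((27, -20), (28, -27)) = 7.0711
d((-19, 16), (-18, -12)) = 28.0179
d((-19, 16), (19, 4)) = 39.8497
d((-19, 16), (26, -30)) = 64.3506
d((-19, 16), (12, -18)) = 46.0109
d((-19, 16), (-28, 30)) = 16.6433
d((-19, 16), (28, -27)) = 63.7024
d((-18, -12), (19, 4)) = 40.3113
d((-18, -12), (26, -30)) = 47.5395
d((-18, -12), (12, -18)) = 30.5941
d((-18, -12), (-28, 30)) = 43.1741
d((-18, -12), (28, -27)) = 48.3839
d((19, 4), (26, -30)) = 34.7131
d((19, 4), (12, -18)) = 23.0868
d((19, 4), (-28, 30)) = 53.7122
d((19, 4), (28, -27)) = 32.28
d((26, -30), (12, -18)) = 18.4391
d((26, -30), (-28, 30)) = 80.7217
d((26, -30), (28, -27)) = 3.6056 <-- minimum
d((12, -18), (-28, 30)) = 62.482
d((12, -18), (28, -27)) = 18.3576
d((-28, 30), (28, -27)) = 79.9062

Closest pair: (26, -30) and (28, -27) with distance 3.6056

The closest pair is (26, -30) and (28, -27) with Euclidean distance 3.6056. For 8 points, brute-force pairwise comparison is shown above. For large n, the divide-and-conquer algorithm (sort by x, recurse on halves, check the dividing strip) achieves O(n log n).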